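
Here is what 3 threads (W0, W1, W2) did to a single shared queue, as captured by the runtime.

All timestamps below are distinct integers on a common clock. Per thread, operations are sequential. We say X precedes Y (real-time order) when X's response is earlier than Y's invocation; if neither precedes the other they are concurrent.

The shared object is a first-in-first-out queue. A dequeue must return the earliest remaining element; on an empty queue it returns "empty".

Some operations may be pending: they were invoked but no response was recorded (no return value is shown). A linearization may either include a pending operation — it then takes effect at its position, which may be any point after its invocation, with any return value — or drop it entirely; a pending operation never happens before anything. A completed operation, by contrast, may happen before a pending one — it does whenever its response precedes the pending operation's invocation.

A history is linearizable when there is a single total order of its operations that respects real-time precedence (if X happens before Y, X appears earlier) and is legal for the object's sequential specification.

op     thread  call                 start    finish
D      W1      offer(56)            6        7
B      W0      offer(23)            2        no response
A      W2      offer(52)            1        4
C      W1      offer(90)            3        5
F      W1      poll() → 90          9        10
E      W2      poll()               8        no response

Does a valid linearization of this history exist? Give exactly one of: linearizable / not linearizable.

a witness: A, C, B, D, E, F
step 1: A offer(52) — queue <52>
step 2: C offer(90) — queue <52,90>
step 3: B offer(23) (pending, included) — queue <52,90,23>
step 4: D offer(56) — queue <52,90,23,56>
step 5: E poll() (pending, included) — queue <90,23,56>
step 6: F poll() → 90 — queue <23,56>

linearizable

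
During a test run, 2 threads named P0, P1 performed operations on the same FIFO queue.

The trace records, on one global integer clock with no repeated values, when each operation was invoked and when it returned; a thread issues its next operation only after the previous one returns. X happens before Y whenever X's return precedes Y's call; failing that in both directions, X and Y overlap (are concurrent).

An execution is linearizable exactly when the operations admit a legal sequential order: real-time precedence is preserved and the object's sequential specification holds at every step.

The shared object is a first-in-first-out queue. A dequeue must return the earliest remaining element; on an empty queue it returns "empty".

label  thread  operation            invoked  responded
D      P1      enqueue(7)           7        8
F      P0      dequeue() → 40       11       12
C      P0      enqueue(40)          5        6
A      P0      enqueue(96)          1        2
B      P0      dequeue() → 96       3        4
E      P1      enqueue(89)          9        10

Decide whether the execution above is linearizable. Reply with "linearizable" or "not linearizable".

linearizable

a witness: A, B, C, D, E, F
after step 1 (A enqueue(96)): queue <96>
after step 2 (B dequeue() → 96): queue <>
after step 3 (C enqueue(40)): queue <40>
after step 4 (D enqueue(7)): queue <40,7>
after step 5 (E enqueue(89)): queue <40,7,89>
after step 6 (F dequeue() → 40): queue <7,89>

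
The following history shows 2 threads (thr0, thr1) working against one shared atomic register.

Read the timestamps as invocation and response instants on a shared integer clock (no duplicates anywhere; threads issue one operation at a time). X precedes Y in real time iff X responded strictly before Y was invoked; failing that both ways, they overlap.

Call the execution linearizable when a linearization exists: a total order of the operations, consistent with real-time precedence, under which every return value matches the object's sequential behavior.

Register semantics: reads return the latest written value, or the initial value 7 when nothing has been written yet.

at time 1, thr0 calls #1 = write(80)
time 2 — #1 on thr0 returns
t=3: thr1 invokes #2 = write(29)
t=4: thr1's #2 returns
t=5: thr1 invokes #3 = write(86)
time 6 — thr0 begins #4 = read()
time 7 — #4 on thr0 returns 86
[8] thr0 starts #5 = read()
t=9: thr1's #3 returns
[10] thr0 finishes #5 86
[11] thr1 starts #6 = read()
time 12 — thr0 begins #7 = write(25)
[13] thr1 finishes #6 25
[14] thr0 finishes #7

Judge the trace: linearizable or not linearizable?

linearizable

witness order: #1, #2, #3, #4, #5, #7, #6
after step 1 (#1 write(80)): value 80
after step 2 (#2 write(29)): value 29
after step 3 (#3 write(86)): value 86
after step 4 (#4 read() → 86): value 86
after step 5 (#5 read() → 86): value 86
after step 6 (#7 write(25)): value 25
after step 7 (#6 read() → 25): value 25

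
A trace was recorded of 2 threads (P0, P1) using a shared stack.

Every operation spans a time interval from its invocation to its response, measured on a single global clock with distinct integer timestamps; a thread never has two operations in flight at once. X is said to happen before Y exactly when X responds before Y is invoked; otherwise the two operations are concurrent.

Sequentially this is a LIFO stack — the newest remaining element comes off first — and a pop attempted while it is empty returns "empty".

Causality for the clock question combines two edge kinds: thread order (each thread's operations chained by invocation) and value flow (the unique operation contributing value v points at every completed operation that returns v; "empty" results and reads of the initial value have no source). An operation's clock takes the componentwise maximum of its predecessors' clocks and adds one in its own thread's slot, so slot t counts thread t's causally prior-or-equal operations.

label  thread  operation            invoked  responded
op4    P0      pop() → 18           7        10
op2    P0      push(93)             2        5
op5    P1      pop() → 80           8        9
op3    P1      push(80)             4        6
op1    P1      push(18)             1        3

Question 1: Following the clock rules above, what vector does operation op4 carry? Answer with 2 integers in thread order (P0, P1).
Answer: (2, 1)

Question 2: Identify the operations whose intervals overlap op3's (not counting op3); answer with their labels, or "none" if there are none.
Answer: op2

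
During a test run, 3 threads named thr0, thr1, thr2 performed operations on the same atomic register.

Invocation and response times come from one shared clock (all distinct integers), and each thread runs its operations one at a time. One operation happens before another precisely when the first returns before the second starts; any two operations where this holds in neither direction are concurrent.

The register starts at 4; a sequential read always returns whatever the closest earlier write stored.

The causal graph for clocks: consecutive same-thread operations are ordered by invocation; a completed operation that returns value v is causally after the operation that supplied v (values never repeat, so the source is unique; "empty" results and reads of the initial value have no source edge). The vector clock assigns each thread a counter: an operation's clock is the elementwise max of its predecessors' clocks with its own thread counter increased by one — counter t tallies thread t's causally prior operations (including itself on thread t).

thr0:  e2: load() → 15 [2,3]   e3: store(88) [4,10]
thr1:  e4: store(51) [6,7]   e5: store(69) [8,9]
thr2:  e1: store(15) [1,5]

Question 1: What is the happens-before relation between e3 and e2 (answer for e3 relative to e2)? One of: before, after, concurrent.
e3 spans [4,10], e2 spans [2,3]
resp(e2)=3 < inv(e3)=4

after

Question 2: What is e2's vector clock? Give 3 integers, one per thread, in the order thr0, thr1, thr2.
e1 (invocation 1): nothing precedes it; thr2's component alone gives (0, 0, 1)
e4 (invocation 6): nothing precedes it; thr1's component alone gives (0, 1, 0)
from VC(e4)=(0, 1, 0), e5 (invoked 8) maxes components and bumps thr1 → (0, 2, 0)
from VC(e1)=(0, 0, 1), e2 (invoked 2) maxes components and bumps thr0 → (1, 0, 1)
from VC(e2)=(1, 0, 1), e3 (invoked 4) maxes components and bumps thr0 → (2, 0, 1)
target: VC(e2) = (1, 0, 1)

(1, 0, 1)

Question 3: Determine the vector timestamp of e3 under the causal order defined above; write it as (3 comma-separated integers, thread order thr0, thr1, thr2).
invoked at 1, e1 has no predecessors; its own thr2 bump gives (0, 0, 1)
invoked at 6, e4 has no predecessors; its own thr1 bump gives (0, 1, 0)
VC(e5, invoked at 8): max of VC(e4)=(0, 1, 0), then +1 on thread thr1 → (0, 2, 0)
VC(e2, invoked at 2): max of VC(e1)=(0, 0, 1), then +1 on thread thr0 → (1, 0, 1)
VC(e3, invoked at 4): max of VC(e2)=(1, 0, 1), then +1 on thread thr0 → (2, 0, 1)
target: VC(e3) = (2, 0, 1)

(2, 0, 1)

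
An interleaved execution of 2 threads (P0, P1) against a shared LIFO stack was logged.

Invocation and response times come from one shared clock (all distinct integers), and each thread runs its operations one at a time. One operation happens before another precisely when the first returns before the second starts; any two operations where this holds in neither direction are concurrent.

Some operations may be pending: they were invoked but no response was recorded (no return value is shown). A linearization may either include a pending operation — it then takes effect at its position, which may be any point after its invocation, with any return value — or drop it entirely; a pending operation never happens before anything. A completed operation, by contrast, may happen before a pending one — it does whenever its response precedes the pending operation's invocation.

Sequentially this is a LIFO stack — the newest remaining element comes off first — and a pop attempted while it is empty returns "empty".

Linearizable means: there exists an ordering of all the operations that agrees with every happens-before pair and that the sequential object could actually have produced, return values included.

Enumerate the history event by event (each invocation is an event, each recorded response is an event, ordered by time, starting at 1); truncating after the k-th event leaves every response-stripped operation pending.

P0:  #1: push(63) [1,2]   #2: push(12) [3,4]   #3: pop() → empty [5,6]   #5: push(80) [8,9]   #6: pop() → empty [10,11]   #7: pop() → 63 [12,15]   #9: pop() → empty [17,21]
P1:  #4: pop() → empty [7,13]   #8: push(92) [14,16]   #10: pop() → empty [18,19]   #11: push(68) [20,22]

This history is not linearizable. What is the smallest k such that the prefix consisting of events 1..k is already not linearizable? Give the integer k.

a valid linearization of events 1..5 exists, for instance #1, #2:
step 1: #1 push(63) — stack <63>
step 2: #2 push(12) — stack <63,12>
event 6 — #3's response, time 6 — after it, nothing linearizes
take #1, #2, #3: step 3 already fails, because #3 pop() → empty cannot occur there

6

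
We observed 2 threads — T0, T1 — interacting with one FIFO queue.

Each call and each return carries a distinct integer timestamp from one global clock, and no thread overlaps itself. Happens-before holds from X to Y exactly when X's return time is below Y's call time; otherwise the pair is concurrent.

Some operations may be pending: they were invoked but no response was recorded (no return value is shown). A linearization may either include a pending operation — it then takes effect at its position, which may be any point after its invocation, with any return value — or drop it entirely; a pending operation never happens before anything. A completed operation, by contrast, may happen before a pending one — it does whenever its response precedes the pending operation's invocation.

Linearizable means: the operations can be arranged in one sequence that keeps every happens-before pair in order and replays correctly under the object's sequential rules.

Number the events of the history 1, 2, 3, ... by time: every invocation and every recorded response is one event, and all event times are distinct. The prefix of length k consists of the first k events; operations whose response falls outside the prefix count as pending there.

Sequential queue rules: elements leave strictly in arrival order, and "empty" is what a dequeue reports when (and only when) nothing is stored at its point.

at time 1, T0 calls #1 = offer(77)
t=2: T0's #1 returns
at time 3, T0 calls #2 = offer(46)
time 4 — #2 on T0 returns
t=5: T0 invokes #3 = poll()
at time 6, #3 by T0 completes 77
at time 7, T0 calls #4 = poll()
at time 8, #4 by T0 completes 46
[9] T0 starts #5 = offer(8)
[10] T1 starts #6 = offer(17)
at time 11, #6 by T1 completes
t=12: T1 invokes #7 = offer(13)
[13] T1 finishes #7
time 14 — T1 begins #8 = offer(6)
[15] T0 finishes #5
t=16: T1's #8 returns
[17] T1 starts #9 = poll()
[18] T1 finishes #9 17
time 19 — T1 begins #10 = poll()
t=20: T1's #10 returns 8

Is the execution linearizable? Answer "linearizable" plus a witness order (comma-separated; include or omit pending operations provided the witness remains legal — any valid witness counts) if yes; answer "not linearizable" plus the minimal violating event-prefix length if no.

linearizable — witness: #1, #2, #3, #4, #6, #5, #7, #8, #9, #10

1. #1 offer(77), leaving queue <77>
2. #2 offer(46), leaving queue <77,46>
3. #3 poll() → 77, leaving queue <46>
4. #4 poll() → 46, leaving queue <>
5. #6 offer(17), leaving queue <17>
6. #5 offer(8), leaving queue <17,8>
7. #7 offer(13), leaving queue <17,8,13>
8. #8 offer(6), leaving queue <17,8,13,6>
9. #9 poll() → 17, leaving queue <8,13,6>
10. #10 poll() → 8, leaving queue <13,6>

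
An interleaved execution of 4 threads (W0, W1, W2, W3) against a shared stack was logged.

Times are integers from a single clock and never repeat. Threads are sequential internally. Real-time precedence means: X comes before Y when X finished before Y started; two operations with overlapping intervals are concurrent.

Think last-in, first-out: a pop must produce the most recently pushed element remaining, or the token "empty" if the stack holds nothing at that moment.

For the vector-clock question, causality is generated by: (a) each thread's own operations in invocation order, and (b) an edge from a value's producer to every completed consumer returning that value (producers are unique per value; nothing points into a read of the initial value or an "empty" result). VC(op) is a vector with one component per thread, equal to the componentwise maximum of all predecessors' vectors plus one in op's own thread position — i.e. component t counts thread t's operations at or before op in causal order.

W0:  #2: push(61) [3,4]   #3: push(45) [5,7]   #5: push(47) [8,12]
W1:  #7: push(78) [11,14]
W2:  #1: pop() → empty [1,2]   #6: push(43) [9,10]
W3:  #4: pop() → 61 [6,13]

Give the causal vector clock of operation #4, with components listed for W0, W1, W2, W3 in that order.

root op #1, invoked 1: fresh clock plus W2's own tick → (0, 0, 1, 0)
root op #7, invoked 11: fresh clock plus W1's own tick → (0, 1, 0, 0)
root op #2, invoked 3: fresh clock plus W0's own tick → (1, 0, 0, 0)
VC(#6, invoked at 9): max of VC(#1)=(0, 0, 1, 0), then +1 on thread W2 → (0, 0, 2, 0)
VC(#4, invoked at 6): max of VC(#2)=(1, 0, 0, 0), then +1 on thread W3 → (1, 0, 0, 1)
VC(#3, invoked at 5): max of VC(#2)=(1, 0, 0, 0), then +1 on thread W0 → (2, 0, 0, 0)
VC(#5, invoked at 8): max of VC(#3)=(2, 0, 0, 0), then +1 on thread W0 → (3, 0, 0, 0)
target: VC(#4) = (1, 0, 0, 1)

(1, 0, 0, 1)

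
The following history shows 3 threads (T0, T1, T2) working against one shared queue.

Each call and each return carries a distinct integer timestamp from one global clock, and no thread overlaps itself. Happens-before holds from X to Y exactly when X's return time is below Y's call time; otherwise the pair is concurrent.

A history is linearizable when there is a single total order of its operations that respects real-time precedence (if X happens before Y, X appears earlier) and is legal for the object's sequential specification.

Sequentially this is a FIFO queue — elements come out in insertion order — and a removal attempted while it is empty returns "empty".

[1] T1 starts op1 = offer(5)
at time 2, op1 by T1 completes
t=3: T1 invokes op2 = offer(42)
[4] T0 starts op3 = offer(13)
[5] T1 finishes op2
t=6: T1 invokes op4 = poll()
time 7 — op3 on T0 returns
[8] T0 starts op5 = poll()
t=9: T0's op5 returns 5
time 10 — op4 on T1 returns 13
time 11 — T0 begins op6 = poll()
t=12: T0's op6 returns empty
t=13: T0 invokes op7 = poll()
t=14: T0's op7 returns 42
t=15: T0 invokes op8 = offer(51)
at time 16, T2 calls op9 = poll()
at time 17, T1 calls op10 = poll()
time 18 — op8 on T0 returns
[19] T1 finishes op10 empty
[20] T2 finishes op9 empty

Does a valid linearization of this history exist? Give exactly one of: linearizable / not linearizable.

cut after 11 events: linearizable; cut after 12 events (op6 responds, time 12): not linearizable
every one of the 5 real-time-consistent orders over 6 completed queue ops fails the sequential spec
sample order op1, op2, op3, op4, op5, op6 stalls at step 4 — op4 poll() → 13 has no legal effect
sample order op1, op2, op3, op5, op4, op6 stalls at step 5 — op4 poll() → 13 has no legal effect

not linearizable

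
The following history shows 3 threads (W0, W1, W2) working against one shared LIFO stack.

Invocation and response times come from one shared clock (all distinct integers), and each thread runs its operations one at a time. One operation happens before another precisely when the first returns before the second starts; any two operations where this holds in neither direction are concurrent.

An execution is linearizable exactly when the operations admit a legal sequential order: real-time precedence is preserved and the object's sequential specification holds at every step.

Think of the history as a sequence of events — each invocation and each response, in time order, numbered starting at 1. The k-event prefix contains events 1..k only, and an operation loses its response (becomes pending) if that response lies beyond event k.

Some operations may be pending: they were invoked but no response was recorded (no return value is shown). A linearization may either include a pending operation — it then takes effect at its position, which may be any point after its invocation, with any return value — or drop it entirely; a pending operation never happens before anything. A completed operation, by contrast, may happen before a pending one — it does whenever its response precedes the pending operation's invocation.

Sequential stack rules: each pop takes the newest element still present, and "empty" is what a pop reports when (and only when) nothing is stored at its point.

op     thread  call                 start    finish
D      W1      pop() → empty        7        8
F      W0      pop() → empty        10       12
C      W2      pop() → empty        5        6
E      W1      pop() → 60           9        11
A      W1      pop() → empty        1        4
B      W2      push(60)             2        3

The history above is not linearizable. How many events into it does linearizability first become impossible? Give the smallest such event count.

events 1..5 are still linearizable — one witness is A, B:
step 1: A pop() → empty — stack <>
step 2: B push(60) — stack <60>
event 6 — C's response, time 6 — after it, nothing linearizes
one such order, A, B, C, breaks at step 3 where C pop() → empty is illegal
one such order, B, A, C, breaks at step 2 where A pop() → empty is illegal

6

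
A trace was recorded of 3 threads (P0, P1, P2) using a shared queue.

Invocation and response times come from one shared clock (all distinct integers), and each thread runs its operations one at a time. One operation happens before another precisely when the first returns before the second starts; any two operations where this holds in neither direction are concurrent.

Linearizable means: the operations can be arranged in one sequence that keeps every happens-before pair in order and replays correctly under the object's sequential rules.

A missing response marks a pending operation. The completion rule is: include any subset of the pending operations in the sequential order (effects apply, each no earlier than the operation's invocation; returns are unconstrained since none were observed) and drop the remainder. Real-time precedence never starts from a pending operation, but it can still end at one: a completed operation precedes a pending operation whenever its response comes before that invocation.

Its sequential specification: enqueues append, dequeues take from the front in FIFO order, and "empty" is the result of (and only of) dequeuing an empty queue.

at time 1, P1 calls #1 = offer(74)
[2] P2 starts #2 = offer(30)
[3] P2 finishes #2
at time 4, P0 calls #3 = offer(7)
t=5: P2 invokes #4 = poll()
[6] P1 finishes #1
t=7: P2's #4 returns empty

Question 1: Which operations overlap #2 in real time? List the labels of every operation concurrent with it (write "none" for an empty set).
overlap test against #2 [2,3]: concurrent iff the interval meets 2..3
#1 [1,6]: concurrent
#3 [4,…): after
#4 [5,7]: after

#1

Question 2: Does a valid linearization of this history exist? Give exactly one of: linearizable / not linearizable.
through event 6 a valid linearization exists; event 7 (#4 responding at time 7) ends that
real-time-consistent orders of the 3 completed operations: 3 — all fail the queue replay
completion choices over the 1 pending operation (#3) were checked; none helps
one such order, #1, #2, #4 (pending dropped), breaks at step 3 where #4 poll() → empty is illegal
one such order, #2, #1, #4 (pending dropped), breaks at step 3 where #4 poll() → empty is illegal

not linearizable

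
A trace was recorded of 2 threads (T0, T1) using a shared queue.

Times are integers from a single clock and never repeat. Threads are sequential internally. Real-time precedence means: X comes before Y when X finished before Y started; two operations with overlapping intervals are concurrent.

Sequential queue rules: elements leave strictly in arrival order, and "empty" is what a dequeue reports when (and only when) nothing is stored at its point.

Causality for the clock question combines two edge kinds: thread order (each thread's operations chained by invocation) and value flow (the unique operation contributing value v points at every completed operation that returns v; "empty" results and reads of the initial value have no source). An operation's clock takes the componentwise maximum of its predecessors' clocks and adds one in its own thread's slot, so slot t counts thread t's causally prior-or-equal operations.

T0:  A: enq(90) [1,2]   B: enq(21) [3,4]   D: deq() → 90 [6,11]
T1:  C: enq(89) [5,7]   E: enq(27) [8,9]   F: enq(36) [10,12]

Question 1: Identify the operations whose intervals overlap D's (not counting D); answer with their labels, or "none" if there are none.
D spans [6,11]; an op avoiding the whole window 6..11 is ordered, any other is concurrent
A [1,2]: before
B [3,4]: before
C [5,7]: concurrent
E [8,9]: concurrent
F [10,12]: concurrent

C, E, F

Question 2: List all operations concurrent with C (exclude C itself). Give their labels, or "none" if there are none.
overlap test against C [5,7]: concurrent iff the interval meets 5..7
A [1,2]: before
B [3,4]: before
D [6,11]: concurrent
E [8,9]: after
F [10,12]: after

D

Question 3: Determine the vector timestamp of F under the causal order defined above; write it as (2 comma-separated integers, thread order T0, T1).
root op C, invoked 5: fresh clock plus T1's own tick → (0, 1)
root op A, invoked 1: fresh clock plus T0's own tick → (1, 0)
VC(E, invoked at 8): max of VC(C)=(0, 1), then +1 on thread T1 → (0, 2)
VC(B, invoked at 3): max of VC(A)=(1, 0), then +1 on thread T0 → (2, 0)
VC(F, invoked at 10): max of VC(E)=(0, 2), then +1 on thread T1 → (0, 3)
VC(D, invoked at 6): max of VC(A)=(1, 0), VC(B)=(2, 0), then +1 on thread T0 → (3, 0)
target: VC(F) = (0, 3)

(0, 3)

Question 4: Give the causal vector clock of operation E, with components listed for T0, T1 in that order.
VC(C, invoked at 5): no causal predecessors; +1 on T1 → (0, 1)
VC(A, invoked at 1): no causal predecessors; +1 on T0 → (1, 0)
invoked at 8, E merges VC(C)=(0, 1) and bumps T1's slot → (0, 2)
invoked at 3, B merges VC(A)=(1, 0) and bumps T0's slot → (2, 0)
invoked at 10, F merges VC(E)=(0, 2) and bumps T1's slot → (0, 3)
invoked at 6, D merges VC(A)=(1, 0), VC(B)=(2, 0) and bumps T0's slot → (3, 0)
target: VC(E) = (0, 2)

(0, 2)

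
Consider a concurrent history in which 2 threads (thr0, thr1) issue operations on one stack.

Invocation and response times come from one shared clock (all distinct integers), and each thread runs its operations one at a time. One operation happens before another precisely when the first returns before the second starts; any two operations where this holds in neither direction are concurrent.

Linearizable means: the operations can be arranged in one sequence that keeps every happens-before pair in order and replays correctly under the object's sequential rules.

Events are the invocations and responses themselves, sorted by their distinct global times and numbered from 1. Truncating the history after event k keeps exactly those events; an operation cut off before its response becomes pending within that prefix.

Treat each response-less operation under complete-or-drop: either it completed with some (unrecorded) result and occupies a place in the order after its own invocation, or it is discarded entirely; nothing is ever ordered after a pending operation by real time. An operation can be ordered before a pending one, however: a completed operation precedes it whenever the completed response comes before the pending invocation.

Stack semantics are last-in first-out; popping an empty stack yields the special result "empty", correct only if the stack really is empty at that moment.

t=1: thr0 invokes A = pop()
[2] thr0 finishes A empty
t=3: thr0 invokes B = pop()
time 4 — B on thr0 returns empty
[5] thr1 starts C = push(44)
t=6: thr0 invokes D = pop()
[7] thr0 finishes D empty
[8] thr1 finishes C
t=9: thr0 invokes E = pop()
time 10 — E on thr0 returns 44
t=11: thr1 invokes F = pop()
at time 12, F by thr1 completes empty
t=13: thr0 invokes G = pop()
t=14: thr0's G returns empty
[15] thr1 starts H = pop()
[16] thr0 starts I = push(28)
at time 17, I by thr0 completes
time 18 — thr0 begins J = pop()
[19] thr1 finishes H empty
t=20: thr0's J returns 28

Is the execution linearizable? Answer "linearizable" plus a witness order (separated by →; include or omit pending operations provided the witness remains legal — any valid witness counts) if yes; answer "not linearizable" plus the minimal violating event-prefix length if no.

linearizable — witness: A → B → D → C → E → F → G → H → I → J

after step 1 (A pop() → empty): stack <>
after step 2 (B pop() → empty): stack <>
after step 3 (D pop() → empty): stack <>
after step 4 (C push(44)): stack <44>
after step 5 (E pop() → 44): stack <>
after step 6 (F pop() → empty): stack <>
after step 7 (G pop() → empty): stack <>
after step 8 (H pop() → empty): stack <>
after step 9 (I push(28)): stack <28>
after step 10 (J pop() → 28): stack <>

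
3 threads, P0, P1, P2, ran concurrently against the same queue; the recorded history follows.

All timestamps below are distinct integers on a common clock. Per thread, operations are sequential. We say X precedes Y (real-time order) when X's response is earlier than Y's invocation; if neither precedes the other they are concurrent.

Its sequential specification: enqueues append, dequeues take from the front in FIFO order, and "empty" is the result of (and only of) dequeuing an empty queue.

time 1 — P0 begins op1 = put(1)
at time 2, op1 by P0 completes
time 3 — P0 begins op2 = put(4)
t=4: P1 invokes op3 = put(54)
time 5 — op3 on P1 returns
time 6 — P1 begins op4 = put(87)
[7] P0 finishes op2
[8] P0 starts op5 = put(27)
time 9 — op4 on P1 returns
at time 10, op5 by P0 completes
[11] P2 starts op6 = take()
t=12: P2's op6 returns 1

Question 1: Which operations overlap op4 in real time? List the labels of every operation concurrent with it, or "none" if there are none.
Answer: op2, op5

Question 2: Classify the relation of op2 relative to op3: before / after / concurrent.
Answer: concurrent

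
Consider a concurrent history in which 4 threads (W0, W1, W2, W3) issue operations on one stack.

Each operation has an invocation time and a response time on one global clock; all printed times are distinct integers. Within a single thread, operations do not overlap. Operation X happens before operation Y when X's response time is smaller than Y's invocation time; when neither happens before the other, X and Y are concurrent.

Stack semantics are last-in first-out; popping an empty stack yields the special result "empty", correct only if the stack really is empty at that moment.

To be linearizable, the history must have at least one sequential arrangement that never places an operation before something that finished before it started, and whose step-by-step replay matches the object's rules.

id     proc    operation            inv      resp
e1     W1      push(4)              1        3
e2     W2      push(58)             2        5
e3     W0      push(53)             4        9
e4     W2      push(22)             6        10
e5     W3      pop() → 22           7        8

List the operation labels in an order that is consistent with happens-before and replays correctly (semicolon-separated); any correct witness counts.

step 1: e1 push(4) — stack <4>
step 2: e2 push(58) — stack <4,58>
step 3: e3 push(53) — stack <4,58,53>
step 4: e4 push(22) — stack <4,58,53,22>
step 5: e5 pop() → 22 — stack <4,58,53>

e1; e2; e3; e4; e5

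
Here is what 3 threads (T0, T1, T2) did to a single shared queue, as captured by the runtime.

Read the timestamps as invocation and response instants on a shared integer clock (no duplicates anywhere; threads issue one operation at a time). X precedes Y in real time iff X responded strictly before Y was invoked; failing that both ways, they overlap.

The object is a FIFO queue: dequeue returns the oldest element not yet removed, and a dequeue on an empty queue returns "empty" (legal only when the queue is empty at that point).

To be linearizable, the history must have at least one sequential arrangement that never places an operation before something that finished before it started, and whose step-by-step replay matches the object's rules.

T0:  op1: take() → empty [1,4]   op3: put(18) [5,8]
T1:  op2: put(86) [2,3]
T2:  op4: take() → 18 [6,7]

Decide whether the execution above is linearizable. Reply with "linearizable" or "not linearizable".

not linearizable

events 1..6 are fine; event 7 — the response of op4 at time 7 — makes the prefix non-linearizable
every one of the 2 real-time-consistent orders over 3 completed queue ops fails the sequential spec
no completion choice of the 1 pending operation (op3) rescues it — every subset was tried
take op1, op2, op4 (pending dropped): step 3 already fails, because op4 take() → 18 cannot occur there
take op2, op1, op4 (pending dropped): step 2 already fails, because op1 take() → empty cannot occur there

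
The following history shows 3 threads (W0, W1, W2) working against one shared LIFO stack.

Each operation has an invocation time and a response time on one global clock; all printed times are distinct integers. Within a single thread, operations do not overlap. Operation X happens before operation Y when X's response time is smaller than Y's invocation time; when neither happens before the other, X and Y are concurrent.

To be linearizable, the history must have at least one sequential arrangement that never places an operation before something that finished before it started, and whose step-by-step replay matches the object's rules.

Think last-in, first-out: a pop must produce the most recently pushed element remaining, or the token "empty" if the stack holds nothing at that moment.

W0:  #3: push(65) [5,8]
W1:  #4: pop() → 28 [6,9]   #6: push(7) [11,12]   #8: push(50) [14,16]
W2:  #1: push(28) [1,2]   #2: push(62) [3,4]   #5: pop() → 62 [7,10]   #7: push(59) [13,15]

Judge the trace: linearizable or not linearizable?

linearizable

witness order: #1, #2, #5, #4, #3, #6, #7, #8
1. #1 push(28), leaving stack <28>
2. #2 push(62), leaving stack <28,62>
3. #5 pop() → 62, leaving stack <28>
4. #4 pop() → 28, leaving stack <>
5. #3 push(65), leaving stack <65>
6. #6 push(7), leaving stack <65,7>
7. #7 push(59), leaving stack <65,7,59>
8. #8 push(50), leaving stack <65,7,59,50>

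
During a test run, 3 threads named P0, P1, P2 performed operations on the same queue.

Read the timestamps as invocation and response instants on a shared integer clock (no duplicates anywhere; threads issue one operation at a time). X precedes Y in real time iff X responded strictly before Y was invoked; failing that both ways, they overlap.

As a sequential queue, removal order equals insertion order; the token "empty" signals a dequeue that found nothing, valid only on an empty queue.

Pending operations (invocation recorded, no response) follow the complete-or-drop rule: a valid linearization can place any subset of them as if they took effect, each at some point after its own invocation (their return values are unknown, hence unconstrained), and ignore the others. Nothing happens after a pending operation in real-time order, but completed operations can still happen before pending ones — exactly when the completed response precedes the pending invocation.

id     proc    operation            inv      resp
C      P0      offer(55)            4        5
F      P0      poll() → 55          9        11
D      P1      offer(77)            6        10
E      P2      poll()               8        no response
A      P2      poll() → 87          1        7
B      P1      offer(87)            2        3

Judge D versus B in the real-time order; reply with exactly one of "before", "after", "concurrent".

D spans [6,10], B spans [2,3]
resp(B)=3 < inv(D)=6

after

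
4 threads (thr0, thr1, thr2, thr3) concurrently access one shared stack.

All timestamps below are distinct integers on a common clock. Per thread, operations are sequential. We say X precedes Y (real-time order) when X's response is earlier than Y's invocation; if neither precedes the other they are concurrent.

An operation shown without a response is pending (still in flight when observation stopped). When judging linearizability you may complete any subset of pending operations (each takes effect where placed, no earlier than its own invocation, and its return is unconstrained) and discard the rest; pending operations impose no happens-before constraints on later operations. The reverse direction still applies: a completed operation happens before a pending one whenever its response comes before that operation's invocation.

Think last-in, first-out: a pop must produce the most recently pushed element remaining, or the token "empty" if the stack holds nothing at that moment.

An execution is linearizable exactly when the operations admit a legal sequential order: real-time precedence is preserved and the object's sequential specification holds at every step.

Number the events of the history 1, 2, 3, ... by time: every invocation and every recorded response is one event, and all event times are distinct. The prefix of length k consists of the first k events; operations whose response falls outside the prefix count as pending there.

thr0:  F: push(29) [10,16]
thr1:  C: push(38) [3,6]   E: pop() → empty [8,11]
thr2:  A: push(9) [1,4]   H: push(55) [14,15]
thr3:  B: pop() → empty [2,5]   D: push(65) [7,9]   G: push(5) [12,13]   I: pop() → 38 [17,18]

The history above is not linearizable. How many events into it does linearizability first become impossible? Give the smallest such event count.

11

a valid linearization of events 1..10 exists, for instance B, A, C, D:
1. B pop() → empty, leaving stack <>
2. A push(9), leaving stack <9>
3. C push(38), leaving stack <9,38>
4. D push(65), leaving stack <9,38,65>
include event 11 — E responding at 11 — and every candidate order breaks
no escape via the 1 pending operation (F): every completion choice fails
sample order A, B, C, D, E (pending dropped) stalls at step 2 — B pop() → empty has no legal effect
sample order A, B, C, E, D (pending dropped) stalls at step 2 — B pop() → empty has no legal effect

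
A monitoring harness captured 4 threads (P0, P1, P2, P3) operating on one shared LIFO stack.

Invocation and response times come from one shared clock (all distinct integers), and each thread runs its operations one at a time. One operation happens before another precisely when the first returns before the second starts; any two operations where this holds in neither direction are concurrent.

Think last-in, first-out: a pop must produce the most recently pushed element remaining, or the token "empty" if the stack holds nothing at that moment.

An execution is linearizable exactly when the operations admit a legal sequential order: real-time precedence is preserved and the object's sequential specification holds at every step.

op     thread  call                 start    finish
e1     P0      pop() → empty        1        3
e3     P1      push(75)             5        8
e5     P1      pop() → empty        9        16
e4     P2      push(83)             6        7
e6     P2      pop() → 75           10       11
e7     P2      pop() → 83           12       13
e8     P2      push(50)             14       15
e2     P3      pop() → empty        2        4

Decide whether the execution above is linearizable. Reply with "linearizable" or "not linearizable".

linearizable

one valid linearization: e1, e2, e4, e3, e6, e7, e5, e8
after step 1 (e1 pop() → empty): stack <>
after step 2 (e2 pop() → empty): stack <>
after step 3 (e4 push(83)): stack <83>
after step 4 (e3 push(75)): stack <83,75>
after step 5 (e6 pop() → 75): stack <83>
after step 6 (e7 pop() → 83): stack <>
after step 7 (e5 pop() → empty): stack <>
after step 8 (e8 push(50)): stack <50>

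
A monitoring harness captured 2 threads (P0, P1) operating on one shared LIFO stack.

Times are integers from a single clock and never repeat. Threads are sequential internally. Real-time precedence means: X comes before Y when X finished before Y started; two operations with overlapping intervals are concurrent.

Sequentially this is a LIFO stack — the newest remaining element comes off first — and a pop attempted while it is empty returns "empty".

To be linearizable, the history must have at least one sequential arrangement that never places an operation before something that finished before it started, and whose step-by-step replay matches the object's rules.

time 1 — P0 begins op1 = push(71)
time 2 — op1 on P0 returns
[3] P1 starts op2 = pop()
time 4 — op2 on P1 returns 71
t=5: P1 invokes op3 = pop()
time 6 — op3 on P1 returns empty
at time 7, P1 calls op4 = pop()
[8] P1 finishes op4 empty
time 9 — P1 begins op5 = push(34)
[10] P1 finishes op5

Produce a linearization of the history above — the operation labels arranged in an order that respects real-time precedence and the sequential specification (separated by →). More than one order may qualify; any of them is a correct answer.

step 1: op1 push(71) — stack <71>
step 2: op2 pop() → 71 — stack <>
step 3: op3 pop() → empty — stack <>
step 4: op4 pop() → empty — stack <>
step 5: op5 push(34) — stack <34>

op1 → op2 → op3 → op4 → op5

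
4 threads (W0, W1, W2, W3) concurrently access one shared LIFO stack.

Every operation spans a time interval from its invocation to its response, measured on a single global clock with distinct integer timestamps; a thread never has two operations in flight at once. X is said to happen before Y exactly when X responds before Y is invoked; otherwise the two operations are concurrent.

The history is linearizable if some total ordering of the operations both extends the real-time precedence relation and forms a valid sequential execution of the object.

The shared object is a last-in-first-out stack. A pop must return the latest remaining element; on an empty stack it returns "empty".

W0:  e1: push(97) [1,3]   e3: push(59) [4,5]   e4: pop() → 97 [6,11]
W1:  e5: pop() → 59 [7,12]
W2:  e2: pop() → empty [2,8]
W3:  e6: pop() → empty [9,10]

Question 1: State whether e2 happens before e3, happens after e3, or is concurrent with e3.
e2 spans [2,8], e3 spans [4,5]
the intervals overlap in both directions

concurrent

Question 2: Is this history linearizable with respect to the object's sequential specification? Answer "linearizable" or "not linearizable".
one valid linearization: e1, e3, e5, e4, e2, e6
step 1: e1 push(97) — stack <97>
step 2: e3 push(59) — stack <97,59>
step 3: e5 pop() → 59 — stack <97>
step 4: e4 pop() → 97 — stack <>
step 5: e2 pop() → empty — stack <>
step 6: e6 pop() → empty — stack <>

linearizable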